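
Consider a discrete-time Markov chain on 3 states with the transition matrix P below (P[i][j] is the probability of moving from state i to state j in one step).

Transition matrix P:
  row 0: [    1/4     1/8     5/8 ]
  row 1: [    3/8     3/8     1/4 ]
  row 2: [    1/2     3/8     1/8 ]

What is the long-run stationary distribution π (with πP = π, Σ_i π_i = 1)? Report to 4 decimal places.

Balance equations π_j = Σ_i π_i·P[i][j]:
  π_0 = 1/4·π_0 + 3/8·π_1 + 1/2·π_2
  π_1 = 1/8·π_0 + 3/8·π_1 + 3/8·π_2
  normalize: π_0 + π_1 + π_2 = 1
Solving the linear system gives exactly π = [29/78, 11/39, 9/26].

π = [0.3718, 0.2821, 0.3462]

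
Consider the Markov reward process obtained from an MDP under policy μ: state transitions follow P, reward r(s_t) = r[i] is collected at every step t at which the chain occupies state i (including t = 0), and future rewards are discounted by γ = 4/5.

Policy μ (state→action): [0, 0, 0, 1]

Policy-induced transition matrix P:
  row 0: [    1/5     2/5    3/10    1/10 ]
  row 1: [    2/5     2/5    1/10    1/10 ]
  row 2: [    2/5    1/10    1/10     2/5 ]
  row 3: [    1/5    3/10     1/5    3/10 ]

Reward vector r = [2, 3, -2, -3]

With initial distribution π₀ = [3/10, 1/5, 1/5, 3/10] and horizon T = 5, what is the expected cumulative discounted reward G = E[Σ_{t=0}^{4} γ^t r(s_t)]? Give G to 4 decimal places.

G = 1.2377

t=0: π = [0.3000, 0.2000, 0.2000, 0.3000], E[r] = -0.1000, γ^t·E[r] = -0.100000, running G = -0.100000
t=1: π = [0.2800, 0.3100, 0.1900, 0.2200], E[r] = 0.4500, γ^t·E[r] = 0.360000, running G = 0.260000
t=2: π = [0.3000, 0.3210, 0.1780, 0.2010], E[r] = 0.6040, γ^t·E[r] = 0.386560, running G = 0.646560
t=3: π = [0.2998, 0.3265, 0.1801, 0.1936], E[r] = 0.6381, γ^t·E[r] = 0.326707, running G = 0.973267
t=4: π = [0.3013, 0.3266, 0.1793, 0.1928], E[r] = 0.6456, γ^t·E[r] = 0.264430, running G = 1.237697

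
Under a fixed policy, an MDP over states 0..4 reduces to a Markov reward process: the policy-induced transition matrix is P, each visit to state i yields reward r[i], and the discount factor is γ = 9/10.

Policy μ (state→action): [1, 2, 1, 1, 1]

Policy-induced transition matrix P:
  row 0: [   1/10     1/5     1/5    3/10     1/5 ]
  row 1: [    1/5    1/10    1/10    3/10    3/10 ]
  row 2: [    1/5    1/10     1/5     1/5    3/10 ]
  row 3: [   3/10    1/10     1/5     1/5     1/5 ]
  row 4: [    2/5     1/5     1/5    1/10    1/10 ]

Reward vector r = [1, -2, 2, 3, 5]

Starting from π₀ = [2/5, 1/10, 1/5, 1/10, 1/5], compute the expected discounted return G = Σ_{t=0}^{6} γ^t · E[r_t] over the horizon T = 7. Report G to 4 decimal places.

G = 10.4581

t=0: π = [0.4000, 0.1000, 0.2000, 0.1000, 0.2000], E[r] = 1.9000, γ^t·E[r] = 1.900000, running G = 1.900000
t=1: π = [0.2100, 0.1600, 0.1900, 0.2300, 0.2100], E[r] = 2.0100, γ^t·E[r] = 1.809000, running G = 3.709000
t=2: π = [0.2440, 0.1420, 0.1840, 0.2160, 0.2140], E[r] = 2.0460, γ^t·E[r] = 1.657260, running G = 5.366260
t=3: π = [0.2400, 0.1458, 0.1858, 0.2172, 0.2112], E[r] = 2.0276, γ^t·E[r] = 1.478120, running G = 6.844380
t=4: π = [0.2400, 0.1451, 0.1854, 0.2175, 0.2120], E[r] = 2.0331, γ^t·E[r] = 1.333943, running G = 8.178324
t=5: π = [0.2402, 0.1452, 0.1855, 0.2173, 0.2119], E[r] = 2.0319, γ^t·E[r] = 1.199814, running G = 9.378138
t=6: π = [0.2401, 0.1452, 0.1855, 0.2174, 0.2119], E[r] = 2.0321, γ^t·E[r] = 1.079949, running G = 10.458087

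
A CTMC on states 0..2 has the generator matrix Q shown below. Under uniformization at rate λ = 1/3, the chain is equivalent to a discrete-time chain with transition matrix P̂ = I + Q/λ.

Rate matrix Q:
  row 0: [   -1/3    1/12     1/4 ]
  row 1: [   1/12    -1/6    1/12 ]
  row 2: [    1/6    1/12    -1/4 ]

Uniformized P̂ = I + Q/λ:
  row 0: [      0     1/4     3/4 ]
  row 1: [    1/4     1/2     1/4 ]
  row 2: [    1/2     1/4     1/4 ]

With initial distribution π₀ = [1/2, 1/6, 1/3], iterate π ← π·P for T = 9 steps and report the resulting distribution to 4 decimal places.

π = [0.2775, 0.3333, 0.3892]

t=0: π = [0.5000, 0.1667, 0.3333]
t=1: π = [0.2083, 0.2917, 0.5000]
t=2: π = [0.3229, 0.3229, 0.3542]
t=3: π = [0.2578, 0.3307, 0.4115]
t=4: π = [0.2884, 0.3327, 0.3789]
t=5: π = [0.2726, 0.3332, 0.3942]
t=6: π = [0.2804, 0.3333, 0.3863]
t=7: π = [0.2765, 0.3333, 0.3902]
t=8: π = [0.2784, 0.3333, 0.3882]
t=9: π = [0.2775, 0.3333, 0.3892]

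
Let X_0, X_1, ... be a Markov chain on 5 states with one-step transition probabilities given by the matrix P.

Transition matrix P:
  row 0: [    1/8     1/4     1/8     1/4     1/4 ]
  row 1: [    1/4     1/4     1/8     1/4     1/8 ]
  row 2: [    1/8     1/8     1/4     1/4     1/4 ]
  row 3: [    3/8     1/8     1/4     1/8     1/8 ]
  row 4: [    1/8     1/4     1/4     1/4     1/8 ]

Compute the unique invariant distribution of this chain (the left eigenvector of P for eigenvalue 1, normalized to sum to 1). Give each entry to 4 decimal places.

π = [0.2052, 0.1973, 0.1997, 0.2222, 0.1756]

Balance equations π_j = Σ_i π_i·P[i][j]:
  π_0 = 1/8·π_0 + 1/4·π_1 + 1/8·π_2 + 3/8·π_3 + 1/8·π_4
  π_1 = 1/4·π_0 + 1/4·π_1 + 1/8·π_2 + 1/8·π_3 + 1/4·π_4
  π_2 = 1/8·π_0 + 1/8·π_1 + 1/4·π_2 + 1/4·π_3 + 1/4·π_4
  π_3 = 1/4·π_0 + 1/4·π_1 + 1/4·π_2 + 1/8·π_3 + 1/4·π_4
  normalize: π_0 + π_1 + π_2 + π_3 + π_4 = 1
Solving the linear system gives exactly π = [929/4527, 893/4527, 904/4527, 2/9, 265/1509].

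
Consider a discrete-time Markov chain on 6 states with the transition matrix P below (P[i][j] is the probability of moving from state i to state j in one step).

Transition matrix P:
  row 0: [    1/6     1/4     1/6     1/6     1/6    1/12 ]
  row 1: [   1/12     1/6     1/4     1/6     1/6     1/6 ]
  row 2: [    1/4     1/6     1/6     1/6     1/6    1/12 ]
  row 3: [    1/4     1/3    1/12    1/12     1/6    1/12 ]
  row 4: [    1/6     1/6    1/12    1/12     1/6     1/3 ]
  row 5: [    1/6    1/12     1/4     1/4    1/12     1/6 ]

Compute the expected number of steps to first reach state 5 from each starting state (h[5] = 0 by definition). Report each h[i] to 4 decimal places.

First-step conditioning: h[5] = 0; for i ≠ 5, h[i] = 1 + Σ_k P[i][k]·h[k].
  h[0] = 1 + 1/6·h[0] + 1/4·h[1] + 1/6·h[2] + 1/6·h[3] + 1/6·h[4]
  h[1] = 1 + 1/12·h[0] + 1/6·h[1] + 1/4·h[2] + 1/6·h[3] + 1/6·h[4]
  h[2] = 1 + 1/4·h[0] + 1/6·h[1] + 1/6·h[2] + 1/6·h[3] + 1/6·h[4]
  h[3] = 1 + 1/4·h[0] + 1/3·h[1] + 1/12·h[2] + 1/12·h[3] + 1/6·h[4]
  h[4] = 1 + 1/6·h[0] + 1/6·h[1] + 1/12·h[2] + 1/12·h[3] + 1/6·h[4]
Solving the 5×5 linear system over states ≠ 5 gives exactly h = [3768/539, 3480/539, 3792/539, 3744/539, 2850/539, 0] (h[5] = 0 is the target).

h = [6.9907, 6.4564, 7.0353, 6.9462, 5.2876, 0.0000]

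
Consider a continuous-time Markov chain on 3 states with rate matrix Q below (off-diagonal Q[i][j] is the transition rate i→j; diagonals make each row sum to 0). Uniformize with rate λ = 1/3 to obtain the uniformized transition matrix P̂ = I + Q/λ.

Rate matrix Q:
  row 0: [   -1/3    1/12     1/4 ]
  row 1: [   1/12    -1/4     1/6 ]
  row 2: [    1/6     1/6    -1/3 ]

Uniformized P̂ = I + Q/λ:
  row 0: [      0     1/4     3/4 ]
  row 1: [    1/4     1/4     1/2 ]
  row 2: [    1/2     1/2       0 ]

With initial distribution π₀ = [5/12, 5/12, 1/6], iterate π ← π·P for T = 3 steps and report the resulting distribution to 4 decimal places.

π = [0.2383, 0.3216, 0.4401]

t=0: π = [0.4167, 0.4167, 0.1667]
t=1: π = [0.1875, 0.2917, 0.5208]
t=2: π = [0.3333, 0.3802, 0.2865]
t=3: π = [0.2383, 0.3216, 0.4401]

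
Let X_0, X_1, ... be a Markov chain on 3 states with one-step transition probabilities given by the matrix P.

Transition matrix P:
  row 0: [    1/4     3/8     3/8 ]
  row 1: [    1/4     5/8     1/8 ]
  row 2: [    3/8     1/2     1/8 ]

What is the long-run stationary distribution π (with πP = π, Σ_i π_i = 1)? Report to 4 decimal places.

Balance equations π_j = Σ_i π_i·P[i][j]:
  π_0 = 1/4·π_0 + 1/4·π_1 + 3/8·π_2
  π_1 = 3/8·π_0 + 5/8·π_1 + 1/2·π_2
  normalize: π_0 + π_1 + π_2 = 1
Solving the linear system gives exactly π = [17/62, 33/62, 6/31].

π = [0.2742, 0.5323, 0.1935]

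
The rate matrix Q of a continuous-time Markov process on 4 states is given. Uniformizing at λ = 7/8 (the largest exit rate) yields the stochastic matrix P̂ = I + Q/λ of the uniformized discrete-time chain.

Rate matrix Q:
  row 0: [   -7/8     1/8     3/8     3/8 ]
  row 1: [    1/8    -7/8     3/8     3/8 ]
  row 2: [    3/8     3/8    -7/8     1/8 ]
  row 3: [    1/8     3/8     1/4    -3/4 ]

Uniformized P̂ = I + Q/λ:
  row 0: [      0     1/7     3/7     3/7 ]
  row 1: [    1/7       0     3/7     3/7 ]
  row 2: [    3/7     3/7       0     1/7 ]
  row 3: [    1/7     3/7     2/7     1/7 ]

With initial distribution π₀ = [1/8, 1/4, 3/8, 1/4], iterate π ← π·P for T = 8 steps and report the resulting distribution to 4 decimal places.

t=0: π = [0.1250, 0.2500, 0.3750, 0.2500]
t=1: π = [0.2321, 0.2857, 0.2321, 0.2500]
t=2: π = [0.1760, 0.2398, 0.2934, 0.2908]
t=3: π = [0.2015, 0.2755, 0.2613, 0.2617]
t=4: π = [0.1887, 0.2529, 0.2792, 0.2792]
t=5: π = [0.1957, 0.2663, 0.2690, 0.2690]
t=6: π = [0.1918, 0.2586, 0.2748, 0.2748]
t=7: π = [0.1940, 0.2630, 0.2715, 0.2715]
t=8: π = [0.1927, 0.2604, 0.2734, 0.2734]

π = [0.1927, 0.2604, 0.2734, 0.2734]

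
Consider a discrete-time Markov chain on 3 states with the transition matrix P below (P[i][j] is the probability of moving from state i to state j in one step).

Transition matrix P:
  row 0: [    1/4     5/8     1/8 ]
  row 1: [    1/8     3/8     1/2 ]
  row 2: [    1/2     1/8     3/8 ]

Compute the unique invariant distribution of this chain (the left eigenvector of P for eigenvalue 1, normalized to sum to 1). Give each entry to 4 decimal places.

Balance equations π_j = Σ_i π_i·P[i][j]:
  π_0 = 1/4·π_0 + 1/8·π_1 + 1/2·π_2
  π_1 = 5/8·π_0 + 3/8·π_1 + 1/8·π_2
  normalize: π_0 + π_1 + π_2 = 1
Solving the linear system gives exactly π = [7/24, 13/36, 25/72].

π = [0.2917, 0.3611, 0.3472]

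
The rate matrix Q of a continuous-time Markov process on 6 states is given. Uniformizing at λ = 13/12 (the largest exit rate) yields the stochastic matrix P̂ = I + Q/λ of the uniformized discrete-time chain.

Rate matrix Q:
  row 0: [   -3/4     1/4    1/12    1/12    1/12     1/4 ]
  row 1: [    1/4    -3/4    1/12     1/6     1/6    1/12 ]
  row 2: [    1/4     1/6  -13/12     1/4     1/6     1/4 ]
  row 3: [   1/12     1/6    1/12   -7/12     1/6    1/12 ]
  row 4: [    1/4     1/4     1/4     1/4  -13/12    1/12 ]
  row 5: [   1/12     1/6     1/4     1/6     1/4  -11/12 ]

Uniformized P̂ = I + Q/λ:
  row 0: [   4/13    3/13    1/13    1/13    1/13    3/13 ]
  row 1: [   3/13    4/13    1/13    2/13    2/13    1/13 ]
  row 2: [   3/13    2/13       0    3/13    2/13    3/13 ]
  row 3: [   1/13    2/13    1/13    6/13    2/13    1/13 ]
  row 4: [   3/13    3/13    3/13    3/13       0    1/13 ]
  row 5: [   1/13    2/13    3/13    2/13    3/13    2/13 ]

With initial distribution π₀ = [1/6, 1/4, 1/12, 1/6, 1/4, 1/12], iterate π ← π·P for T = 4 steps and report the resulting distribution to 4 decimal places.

π = [0.1902, 0.2110, 0.1088, 0.2270, 0.1296, 0.1334]

t=0: π = [0.1667, 0.2500, 0.0833, 0.1667, 0.2500, 0.0833]
t=1: π = [0.2051, 0.2244, 0.1218, 0.2179, 0.1090, 0.1218]
t=2: π = [0.1943, 0.2125, 0.1031, 0.2229, 0.1307, 0.1366]
t=3: π = [0.1904, 0.2115, 0.1101, 0.2255, 0.1293, 0.1332]
t=4: π = [0.1902, 0.2110, 0.1088, 0.2270, 0.1296, 0.1334]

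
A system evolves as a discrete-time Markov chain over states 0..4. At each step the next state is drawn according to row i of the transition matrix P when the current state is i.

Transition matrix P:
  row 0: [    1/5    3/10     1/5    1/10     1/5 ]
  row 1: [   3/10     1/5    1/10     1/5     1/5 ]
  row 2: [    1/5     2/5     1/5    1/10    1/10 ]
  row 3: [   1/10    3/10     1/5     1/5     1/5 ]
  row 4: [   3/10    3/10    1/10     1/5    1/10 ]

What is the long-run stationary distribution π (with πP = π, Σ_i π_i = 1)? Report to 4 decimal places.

Balance equations π_j = Σ_i π_i·P[i][j]:
  π_0 = 1/5·π_0 + 3/10·π_1 + 1/5·π_2 + 1/10·π_3 + 3/10·π_4
  π_1 = 3/10·π_0 + 1/5·π_1 + 2/5·π_2 + 3/10·π_3 + 3/10·π_4
  π_2 = 1/5·π_0 + 1/10·π_1 + 1/5·π_2 + 1/5·π_3 + 1/10·π_4
  π_3 = 1/10·π_0 + 1/5·π_1 + 1/10·π_2 + 1/5·π_3 + 1/5·π_4
  normalize: π_0 + π_1 + π_2 + π_3 + π_4 = 1
Solving the linear system gives exactly π = [227/990, 347/1210, 17/110, 16/99, 203/1210].

π = [0.2293, 0.2868, 0.1545, 0.1616, 0.1678]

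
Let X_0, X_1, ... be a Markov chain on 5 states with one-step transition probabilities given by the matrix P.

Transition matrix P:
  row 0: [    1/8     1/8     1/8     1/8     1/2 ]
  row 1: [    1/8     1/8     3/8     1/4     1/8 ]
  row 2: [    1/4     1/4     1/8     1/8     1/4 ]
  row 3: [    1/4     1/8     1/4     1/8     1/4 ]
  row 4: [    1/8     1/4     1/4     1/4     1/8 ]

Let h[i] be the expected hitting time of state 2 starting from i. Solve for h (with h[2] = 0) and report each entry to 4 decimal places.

h = [4.4704, 3.4996, 0.0000, 4.0449, 3.9371]

First-step conditioning: h[2] = 0; for i ≠ 2, h[i] = 1 + Σ_k P[i][k]·h[k].
  h[0] = 1 + 1/8·h[0] + 1/8·h[1] + 1/8·h[3] + 1/2·h[4]
  h[1] = 1 + 1/8·h[0] + 1/8·h[1] + 1/4·h[3] + 1/8·h[4]
  h[3] = 1 + 1/4·h[0] + 1/8·h[1] + 1/8·h[3] + 1/4·h[4]
  h[4] = 1 + 1/8·h[0] + 1/4·h[1] + 1/4·h[3] + 1/8·h[4]
Solving the 4×4 linear system over states ≠ 2 gives exactly h = [5968/1335, 4672/1335, 0, 360/89, 1752/445] (h[2] = 0 is the target).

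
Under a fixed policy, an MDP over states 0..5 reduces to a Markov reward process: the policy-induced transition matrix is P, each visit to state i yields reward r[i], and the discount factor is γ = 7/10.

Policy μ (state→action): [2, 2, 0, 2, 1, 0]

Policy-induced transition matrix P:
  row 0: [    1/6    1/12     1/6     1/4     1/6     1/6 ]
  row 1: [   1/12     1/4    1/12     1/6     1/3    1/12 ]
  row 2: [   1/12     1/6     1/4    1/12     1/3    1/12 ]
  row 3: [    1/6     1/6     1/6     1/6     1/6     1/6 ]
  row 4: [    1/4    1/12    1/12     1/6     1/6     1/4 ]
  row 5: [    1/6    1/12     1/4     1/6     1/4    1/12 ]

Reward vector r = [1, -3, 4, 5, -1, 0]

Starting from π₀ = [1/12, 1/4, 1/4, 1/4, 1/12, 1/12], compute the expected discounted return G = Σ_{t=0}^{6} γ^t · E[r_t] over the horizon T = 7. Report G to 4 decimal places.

G = 3.4154

t=0: π = [0.0833, 0.2500, 0.2500, 0.2500, 0.0833, 0.0833], E[r] = 1.5000, γ^t·E[r] = 1.500000, running G = 1.500000
t=1: π = [0.1319, 0.1667, 0.1667, 0.1528, 0.2569, 0.1250], E[r] = 0.8056, γ^t·E[r] = 0.563889, running G = 2.063889
t=2: π = [0.1603, 0.1377, 0.1557, 0.1638, 0.2326, 0.1499], E[r] = 0.9560, γ^t·E[r] = 0.468449, running G = 2.532338
t=3: π = [0.1616, 0.1329, 0.1613, 0.1671, 0.2281, 0.1491], E[r] = 1.0151, γ^t·E[r] = 0.348194, running G = 2.880532
t=4: π = [0.1612, 0.1328, 0.1625, 0.1667, 0.2281, 0.1487], E[r] = 1.0178, γ^t·E[r] = 0.244369, running G = 3.124901
t=5: π = [0.1611, 0.1329, 0.1625, 0.1666, 0.2283, 0.1487], E[r] = 1.0169, γ^t·E[r] = 0.170919, running G = 3.295819
t=6: π = [0.1611, 0.1329, 0.1625, 0.1665, 0.2283, 0.1487], E[r] = 1.0168, γ^t·E[r] = 0.119624, running G = 3.415444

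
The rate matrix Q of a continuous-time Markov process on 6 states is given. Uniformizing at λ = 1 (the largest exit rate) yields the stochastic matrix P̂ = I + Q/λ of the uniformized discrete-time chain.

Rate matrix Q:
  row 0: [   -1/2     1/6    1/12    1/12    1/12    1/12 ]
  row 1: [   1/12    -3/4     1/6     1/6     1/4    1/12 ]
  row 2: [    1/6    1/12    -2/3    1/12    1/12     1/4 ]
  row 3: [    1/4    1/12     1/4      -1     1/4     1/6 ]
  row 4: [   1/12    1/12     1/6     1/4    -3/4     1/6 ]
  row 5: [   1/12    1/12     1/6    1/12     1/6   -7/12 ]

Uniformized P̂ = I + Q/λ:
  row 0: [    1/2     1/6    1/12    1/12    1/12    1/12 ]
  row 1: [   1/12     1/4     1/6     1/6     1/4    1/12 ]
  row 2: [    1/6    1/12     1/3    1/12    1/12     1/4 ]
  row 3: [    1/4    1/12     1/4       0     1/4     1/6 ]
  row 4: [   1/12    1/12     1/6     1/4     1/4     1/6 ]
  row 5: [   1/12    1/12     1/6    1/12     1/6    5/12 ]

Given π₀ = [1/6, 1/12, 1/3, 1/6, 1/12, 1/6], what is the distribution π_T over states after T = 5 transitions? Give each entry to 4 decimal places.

t=0: π = [0.1667, 0.0833, 0.3333, 0.1667, 0.0833, 0.1667]
t=1: π = [0.2083, 0.1111, 0.2222, 0.0903, 0.1528, 0.2153]
t=2: π = [0.2037, 0.1192, 0.1939, 0.1105, 0.1603, 0.2124]
t=3: π = [0.2028, 0.1202, 0.1912, 0.1108, 0.1660, 0.2090]
t=4: π = [0.2022, 0.1203, 0.1909, 0.1118, 0.1669, 0.2079]
t=5: π = [0.2021, 0.1202, 0.1909, 0.1119, 0.1672, 0.2077]

π = [0.2021, 0.1202, 0.1909, 0.1119, 0.1672, 0.2077]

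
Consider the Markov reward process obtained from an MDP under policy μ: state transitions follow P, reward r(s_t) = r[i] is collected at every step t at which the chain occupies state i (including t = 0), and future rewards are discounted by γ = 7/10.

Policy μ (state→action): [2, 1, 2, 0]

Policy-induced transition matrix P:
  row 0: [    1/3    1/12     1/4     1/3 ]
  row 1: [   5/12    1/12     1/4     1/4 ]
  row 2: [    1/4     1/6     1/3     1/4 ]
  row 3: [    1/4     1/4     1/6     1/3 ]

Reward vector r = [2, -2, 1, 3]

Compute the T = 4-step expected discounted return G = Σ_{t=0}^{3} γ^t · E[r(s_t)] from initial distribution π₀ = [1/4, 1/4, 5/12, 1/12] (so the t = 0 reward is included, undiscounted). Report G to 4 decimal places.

t=0: π = [0.2500, 0.2500, 0.4167, 0.0833], E[r] = 0.6667, γ^t·E[r] = 0.666667, running G = 0.666667
t=1: π = [0.3125, 0.1319, 0.2778, 0.2778], E[r] = 1.4722, γ^t·E[r] = 1.030556, running G = 1.697222
t=2: π = [0.2980, 0.1528, 0.2500, 0.2992], E[r] = 1.4381, γ^t·E[r] = 0.704659, running G = 2.401881
t=3: π = [0.3003, 0.1540, 0.2459, 0.2998], E[r] = 1.4377, γ^t·E[r] = 0.493145, running G = 2.895026

G = 2.8950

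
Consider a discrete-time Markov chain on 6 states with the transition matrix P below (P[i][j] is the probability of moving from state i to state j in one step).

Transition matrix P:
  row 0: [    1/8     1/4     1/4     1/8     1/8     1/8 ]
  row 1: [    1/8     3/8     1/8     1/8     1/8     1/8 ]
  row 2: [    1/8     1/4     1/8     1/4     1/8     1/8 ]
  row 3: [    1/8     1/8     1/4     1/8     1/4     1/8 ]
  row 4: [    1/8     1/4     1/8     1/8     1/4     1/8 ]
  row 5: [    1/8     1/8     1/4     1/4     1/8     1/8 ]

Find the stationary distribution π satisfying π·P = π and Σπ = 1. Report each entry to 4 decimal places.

Balance equations π_j = Σ_i π_i·P[i][j]:
  π_0 = 1/8·π_0 + 1/8·π_1 + 1/8·π_2 + 1/8·π_3 + 1/8·π_4 + 1/8·π_5
  π_1 = 1/4·π_0 + 3/8·π_1 + 1/4·π_2 + 1/8·π_3 + 1/4·π_4 + 1/8·π_5
  π_2 = 1/4·π_0 + 1/8·π_1 + 1/8·π_2 + 1/4·π_3 + 1/8·π_4 + 1/4·π_5
  π_3 = 1/8·π_0 + 1/8·π_1 + 1/4·π_2 + 1/8·π_3 + 1/8·π_4 + 1/4·π_5
  π_4 = 1/8·π_0 + 1/8·π_1 + 1/8·π_2 + 1/4·π_3 + 1/4·π_4 + 1/8·π_5
  normalize: π_0 + π_1 + π_2 + π_3 + π_4 + π_5 = 1
Solving the linear system gives exactly π = [1/8, 863/3528, 89/504, 41/252, 293/1764, 1/8].

π = [0.1250, 0.2446, 0.1766, 0.1627, 0.1661, 0.1250]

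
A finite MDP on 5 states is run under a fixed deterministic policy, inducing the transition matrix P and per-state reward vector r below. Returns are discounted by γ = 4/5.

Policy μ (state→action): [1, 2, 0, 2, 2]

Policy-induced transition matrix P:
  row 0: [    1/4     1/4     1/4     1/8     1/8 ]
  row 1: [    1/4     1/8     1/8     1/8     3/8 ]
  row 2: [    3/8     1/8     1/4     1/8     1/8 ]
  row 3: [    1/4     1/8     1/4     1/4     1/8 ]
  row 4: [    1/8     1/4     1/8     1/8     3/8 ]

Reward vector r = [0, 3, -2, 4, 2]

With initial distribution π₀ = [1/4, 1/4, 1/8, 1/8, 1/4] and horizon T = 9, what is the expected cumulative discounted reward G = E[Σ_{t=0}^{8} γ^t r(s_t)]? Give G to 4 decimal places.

G = 5.5112

t=0: π = [0.2500, 0.2500, 0.1250, 0.1250, 0.2500], E[r] = 1.5000, γ^t·E[r] = 1.500000, running G = 1.500000
t=1: π = [0.2344, 0.1875, 0.1875, 0.1406, 0.2500], E[r] = 1.2500, γ^t·E[r] = 1.000000, running G = 2.500000
t=2: π = [0.2422, 0.1855, 0.1953, 0.1426, 0.2344], E[r] = 1.2051, γ^t·E[r] = 0.771250, running G = 3.271250
t=3: π = [0.2451, 0.1846, 0.1975, 0.1428, 0.2300], E[r] = 1.1899, γ^t·E[r] = 0.609250, running G = 3.880500
t=4: π = [0.2459, 0.1844, 0.1982, 0.1429, 0.2286], E[r] = 1.1855, γ^t·E[r] = 0.485575, running G = 4.366075
t=5: π = [0.2462, 0.1843, 0.1984, 0.1429, 0.2283], E[r] = 1.1842, γ^t·E[r] = 0.388026, running G = 4.754101
t=6: π = [0.2463, 0.1843, 0.1984, 0.1429, 0.2281], E[r] = 1.1838, γ^t·E[r] = 0.310321, running G = 5.064422
t=7: π = [0.2463, 0.1843, 0.1984, 0.1429, 0.2281], E[r] = 1.1837, γ^t·E[r] = 0.248234, running G = 5.312656
t=8: π = [0.2463, 0.1843, 0.1984, 0.1429, 0.2281], E[r] = 1.1836, γ^t·E[r] = 0.198582, running G = 5.511237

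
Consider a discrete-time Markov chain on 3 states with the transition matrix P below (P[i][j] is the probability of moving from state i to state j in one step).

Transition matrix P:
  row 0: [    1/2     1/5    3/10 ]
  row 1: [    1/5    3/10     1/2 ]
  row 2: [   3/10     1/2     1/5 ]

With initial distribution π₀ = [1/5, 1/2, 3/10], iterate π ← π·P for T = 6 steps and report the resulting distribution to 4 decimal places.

π = [0.3333, 0.3334, 0.3333]

t=0: π = [0.2000, 0.5000, 0.3000]
t=1: π = [0.2900, 0.3400, 0.3700]
t=2: π = [0.3240, 0.3450, 0.3310]
t=3: π = [0.3303, 0.3338, 0.3359]
t=4: π = [0.3327, 0.3342, 0.3332]
t=5: π = [0.3331, 0.3334, 0.3335]
t=6: π = [0.3333, 0.3334, 0.3333]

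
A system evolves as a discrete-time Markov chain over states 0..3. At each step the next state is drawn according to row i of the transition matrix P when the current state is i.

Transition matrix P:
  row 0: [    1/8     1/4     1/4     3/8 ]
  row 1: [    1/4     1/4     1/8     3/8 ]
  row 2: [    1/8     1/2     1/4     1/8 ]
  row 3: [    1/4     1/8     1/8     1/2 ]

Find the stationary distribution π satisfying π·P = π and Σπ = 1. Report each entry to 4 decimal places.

π = [0.2031, 0.2455, 0.1719, 0.3795]

Balance equations π_j = Σ_i π_i·P[i][j]:
  π_0 = 1/8·π_0 + 1/4·π_1 + 1/8·π_2 + 1/4·π_3
  π_1 = 1/4·π_0 + 1/4·π_1 + 1/2·π_2 + 1/8·π_3
  π_2 = 1/4·π_0 + 1/8·π_1 + 1/4·π_2 + 1/8·π_3
  normalize: π_0 + π_1 + π_2 + π_3 = 1
Solving the linear system gives exactly π = [13/64, 55/224, 11/64, 85/224].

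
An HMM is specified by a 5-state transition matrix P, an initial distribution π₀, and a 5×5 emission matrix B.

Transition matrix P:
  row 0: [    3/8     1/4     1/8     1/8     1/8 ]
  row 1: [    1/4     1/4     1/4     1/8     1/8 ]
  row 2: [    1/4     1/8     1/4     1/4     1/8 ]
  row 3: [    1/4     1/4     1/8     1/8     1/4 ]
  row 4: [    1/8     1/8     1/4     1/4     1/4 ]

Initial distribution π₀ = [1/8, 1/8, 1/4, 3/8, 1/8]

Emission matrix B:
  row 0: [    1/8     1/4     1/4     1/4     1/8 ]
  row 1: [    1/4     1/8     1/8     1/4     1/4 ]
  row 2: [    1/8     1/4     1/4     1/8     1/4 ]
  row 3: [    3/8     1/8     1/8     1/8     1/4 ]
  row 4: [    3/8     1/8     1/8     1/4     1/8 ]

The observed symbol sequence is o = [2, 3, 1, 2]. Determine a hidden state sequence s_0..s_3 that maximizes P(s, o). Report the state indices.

t=0: δ = [3.125e-02, 1.562e-02, 6.250e-02, 4.688e-02, 1.562e-02]  (obs o_0=2)
t=1: δ = [3.906e-03, 2.930e-03, 1.953e-03, 1.953e-03, 2.930e-03]  ψ = [2, 3, 2, 2, 3]  (obs o_1=3)
t=2: δ = [3.662e-04, 1.221e-04, 1.831e-04, 9.155e-05, 9.155e-05]  ψ = [0, 0, 1, 4, 4]  (obs o_2=1)
t=3: δ = [3.433e-05, 1.144e-05, 1.144e-05, 5.722e-06, 5.722e-06]  ψ = [0, 0, 0, 0, 0]  (obs o_3=2)
backtrack: best end state = 0; path = [2, 0, 0, 0]

path = [2, 0, 0, 0]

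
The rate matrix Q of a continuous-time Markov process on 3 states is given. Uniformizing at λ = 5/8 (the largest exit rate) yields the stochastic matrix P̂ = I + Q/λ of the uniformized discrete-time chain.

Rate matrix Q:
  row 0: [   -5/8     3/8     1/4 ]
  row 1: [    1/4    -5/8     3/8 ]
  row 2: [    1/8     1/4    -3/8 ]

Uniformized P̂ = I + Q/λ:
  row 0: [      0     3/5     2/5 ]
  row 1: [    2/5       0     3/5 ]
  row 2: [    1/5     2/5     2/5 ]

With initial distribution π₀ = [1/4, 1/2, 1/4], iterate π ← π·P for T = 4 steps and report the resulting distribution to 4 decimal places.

t=0: π = [0.2500, 0.5000, 0.2500]
t=1: π = [0.2500, 0.2500, 0.5000]
t=2: π = [0.2000, 0.3500, 0.4500]
t=3: π = [0.2300, 0.3000, 0.4700]
t=4: π = [0.2140, 0.3260, 0.4600]

π = [0.2140, 0.3260, 0.4600]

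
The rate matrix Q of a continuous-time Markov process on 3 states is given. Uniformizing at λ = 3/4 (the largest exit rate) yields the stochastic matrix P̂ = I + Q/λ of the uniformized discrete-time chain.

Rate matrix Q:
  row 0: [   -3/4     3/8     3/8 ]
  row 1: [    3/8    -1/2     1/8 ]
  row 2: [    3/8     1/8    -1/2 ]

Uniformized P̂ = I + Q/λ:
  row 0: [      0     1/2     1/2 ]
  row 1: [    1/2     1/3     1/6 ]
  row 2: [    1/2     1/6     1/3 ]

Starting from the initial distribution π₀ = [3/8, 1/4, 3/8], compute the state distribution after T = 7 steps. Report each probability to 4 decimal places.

t=0: π = [0.3750, 0.2500, 0.3750]
t=1: π = [0.3125, 0.3333, 0.3542]
t=2: π = [0.3438, 0.3264, 0.3299]
t=3: π = [0.3281, 0.3356, 0.3362]
t=4: π = [0.3359, 0.3320, 0.3321]
t=5: π = [0.3320, 0.3340, 0.3340]
t=6: π = [0.3340, 0.3330, 0.3330]
t=7: π = [0.3330, 0.3335, 0.3335]

π = [0.3330, 0.3335, 0.3335]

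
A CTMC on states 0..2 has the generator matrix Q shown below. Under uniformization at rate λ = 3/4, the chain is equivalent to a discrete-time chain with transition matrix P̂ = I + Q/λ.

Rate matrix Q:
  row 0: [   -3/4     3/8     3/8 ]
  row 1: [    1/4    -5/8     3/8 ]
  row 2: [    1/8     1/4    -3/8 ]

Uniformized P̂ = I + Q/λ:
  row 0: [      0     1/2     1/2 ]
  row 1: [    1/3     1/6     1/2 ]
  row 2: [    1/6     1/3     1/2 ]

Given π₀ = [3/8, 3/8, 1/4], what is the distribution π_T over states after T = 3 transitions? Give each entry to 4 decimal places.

π = [0.1852, 0.3148, 0.5000]

t=0: π = [0.3750, 0.3750, 0.2500]
t=1: π = [0.1667, 0.3333, 0.5000]
t=2: π = [0.1944, 0.3056, 0.5000]
t=3: π = [0.1852, 0.3148, 0.5000]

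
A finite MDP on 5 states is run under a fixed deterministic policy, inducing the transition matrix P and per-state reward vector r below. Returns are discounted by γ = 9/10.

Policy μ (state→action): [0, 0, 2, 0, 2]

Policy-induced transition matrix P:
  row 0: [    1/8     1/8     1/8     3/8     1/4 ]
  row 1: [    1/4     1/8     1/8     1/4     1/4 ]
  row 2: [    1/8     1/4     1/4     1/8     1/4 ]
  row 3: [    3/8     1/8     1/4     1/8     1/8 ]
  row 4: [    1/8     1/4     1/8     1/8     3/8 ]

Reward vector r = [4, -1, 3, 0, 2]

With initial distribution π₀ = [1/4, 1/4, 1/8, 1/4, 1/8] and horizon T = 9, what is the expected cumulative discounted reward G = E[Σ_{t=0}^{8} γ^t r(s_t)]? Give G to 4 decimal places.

G = 9.8285

t=0: π = [0.2500, 0.2500, 0.1250, 0.2500, 0.1250], E[r] = 1.3750, γ^t·E[r] = 1.375000, running G = 1.375000
t=1: π = [0.2188, 0.1563, 0.1719, 0.2188, 0.2344], E[r] = 1.7031, γ^t·E[r] = 1.532813, running G = 2.907813
t=2: π = [0.1992, 0.1758, 0.1738, 0.1992, 0.2520], E[r] = 1.6465, γ^t·E[r] = 1.333652, running G = 4.241465
t=3: π = [0.1968, 0.1782, 0.1716, 0.1968, 0.2566], E[r] = 1.6370, γ^t·E[r] = 1.193346, running G = 5.434811
t=4: π = [0.1965, 0.1785, 0.1711, 0.1965, 0.2575], E[r] = 1.6355, γ^t·E[r] = 1.073030, running G = 6.507841
t=5: π = [0.1964, 0.1786, 0.1709, 0.1964, 0.2576], E[r] = 1.6352, γ^t·E[r] = 0.965594, running G = 7.473435
t=6: π = [0.1964, 0.1786, 0.1709, 0.1964, 0.2576], E[r] = 1.6352, γ^t·E[r] = 0.869017, running G = 8.342453
t=7: π = [0.1964, 0.1786, 0.1709, 0.1964, 0.2577], E[r] = 1.6352, γ^t·E[r] = 0.782113, running G = 9.124566
t=8: π = [0.1964, 0.1786, 0.1709, 0.1964, 0.2577], E[r] = 1.6352, γ^t·E[r] = 0.703902, running G = 9.828468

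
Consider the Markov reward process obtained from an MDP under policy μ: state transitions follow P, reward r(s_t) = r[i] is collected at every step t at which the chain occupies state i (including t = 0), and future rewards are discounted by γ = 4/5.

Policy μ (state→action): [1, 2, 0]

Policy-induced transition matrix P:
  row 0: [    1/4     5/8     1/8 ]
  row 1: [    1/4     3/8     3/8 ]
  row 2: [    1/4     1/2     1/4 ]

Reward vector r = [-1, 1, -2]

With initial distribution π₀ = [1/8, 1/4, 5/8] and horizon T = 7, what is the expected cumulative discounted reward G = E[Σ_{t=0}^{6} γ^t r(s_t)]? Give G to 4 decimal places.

t=0: π = [0.1250, 0.2500, 0.6250], E[r] = -1.1250, γ^t·E[r] = -1.125000, running G = -1.125000
t=1: π = [0.2500, 0.4844, 0.2656], E[r] = -0.2969, γ^t·E[r] = -0.237500, running G = -1.362500
t=2: π = [0.2500, 0.4707, 0.2793], E[r] = -0.3379, γ^t·E[r] = -0.216250, running G = -1.578750
t=3: π = [0.2500, 0.4724, 0.2776], E[r] = -0.3328, γ^t·E[r] = -0.170375, running G = -1.749125
t=4: π = [0.2500, 0.4722, 0.2778], E[r] = -0.3334, γ^t·E[r] = -0.136563, running G = -1.885688
t=5: π = [0.2500, 0.4722, 0.2778], E[r] = -0.3333, γ^t·E[r] = -0.109224, running G = -1.994911
t=6: π = [0.2500, 0.4722, 0.2778], E[r] = -0.3333, γ^t·E[r] = -0.087382, running G = -2.082293

G = -2.0823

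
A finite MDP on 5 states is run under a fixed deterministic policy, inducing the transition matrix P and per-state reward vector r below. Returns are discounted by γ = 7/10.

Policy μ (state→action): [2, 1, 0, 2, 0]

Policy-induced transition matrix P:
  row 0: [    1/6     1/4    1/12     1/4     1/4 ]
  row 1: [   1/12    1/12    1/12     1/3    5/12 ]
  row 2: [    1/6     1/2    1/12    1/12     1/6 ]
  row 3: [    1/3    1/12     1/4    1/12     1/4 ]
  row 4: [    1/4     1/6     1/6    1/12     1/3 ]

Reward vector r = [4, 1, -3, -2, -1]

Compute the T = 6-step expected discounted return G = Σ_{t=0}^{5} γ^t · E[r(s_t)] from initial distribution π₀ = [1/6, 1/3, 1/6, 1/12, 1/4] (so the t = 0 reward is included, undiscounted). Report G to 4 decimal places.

t=0: π = [0.1667, 0.3333, 0.1667, 0.0833, 0.2500], E[r] = 0.0833, γ^t·E[r] = 0.083333, running G = 0.083333
t=1: π = [0.1736, 0.2014, 0.1181, 0.1944, 0.3125], E[r] = -0.1597, γ^t·E[r] = -0.111806, running G = -0.028472
t=2: π = [0.2083, 0.1875, 0.1418, 0.1626, 0.2998], E[r] = -0.0295, γ^t·E[r] = -0.014462, running G = -0.042934
t=3: π = [0.2031, 0.2021, 0.1354, 0.1649, 0.2944], E[r] = -0.0159, γ^t·E[r] = -0.005459, running G = -0.048393
t=4: π = [0.2018, 0.1981, 0.1354, 0.1677, 0.2969], E[r] = -0.0329, γ^t·E[r] = -0.007900, running G = -0.056292
t=5: π = [0.2029, 0.1981, 0.1360, 0.1665, 0.2965], E[r] = -0.0281, γ^t·E[r] = -0.004719, running G = -0.061011

G = -0.0610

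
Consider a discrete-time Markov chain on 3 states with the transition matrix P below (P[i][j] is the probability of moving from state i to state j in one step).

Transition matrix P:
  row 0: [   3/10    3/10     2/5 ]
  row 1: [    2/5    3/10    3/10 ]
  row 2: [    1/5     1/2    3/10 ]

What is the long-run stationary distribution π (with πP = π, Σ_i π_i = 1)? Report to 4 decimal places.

Balance equations π_j = Σ_i π_i·P[i][j]:
  π_0 = 3/10·π_0 + 2/5·π_1 + 1/5·π_2
  π_1 = 3/10·π_0 + 3/10·π_1 + 1/2·π_2
  normalize: π_0 + π_1 + π_2 = 1
Solving the linear system gives exactly π = [17/56, 41/112, 37/112].

π = [0.3036, 0.3661, 0.3304]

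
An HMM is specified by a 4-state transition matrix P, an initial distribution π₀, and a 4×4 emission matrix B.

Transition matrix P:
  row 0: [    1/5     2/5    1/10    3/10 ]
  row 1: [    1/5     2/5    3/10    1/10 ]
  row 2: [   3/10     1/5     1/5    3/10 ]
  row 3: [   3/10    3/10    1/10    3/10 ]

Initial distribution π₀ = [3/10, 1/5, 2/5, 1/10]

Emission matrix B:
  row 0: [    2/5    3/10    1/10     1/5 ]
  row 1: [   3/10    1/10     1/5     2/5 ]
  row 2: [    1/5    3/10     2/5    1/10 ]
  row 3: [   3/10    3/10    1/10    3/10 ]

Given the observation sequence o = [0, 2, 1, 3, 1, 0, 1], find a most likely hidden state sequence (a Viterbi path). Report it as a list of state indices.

t=0: δ = [1.200e-01, 6.000e-02, 8.000e-02, 3.000e-02]  (obs o_0=0)
t=1: δ = [2.400e-03, 9.600e-03, 7.200e-03, 3.600e-03]  ψ = [0, 0, 1, 0]  (obs o_1=2)
t=2: δ = [6.480e-04, 3.840e-04, 8.640e-04, 6.480e-04]  ψ = [2, 1, 1, 2]  (obs o_2=1)
t=3: δ = [5.184e-05, 1.037e-04, 1.728e-05, 7.776e-05]  ψ = [2, 0, 2, 2]  (obs o_3=3)
t=4: δ = [6.998e-06, 4.147e-06, 9.331e-06, 6.998e-06]  ψ = [3, 1, 1, 3]  (obs o_4=1)
t=5: δ = [1.120e-06, 8.398e-07, 3.732e-07, 8.398e-07]  ψ = [2, 0, 2, 2]  (obs o_5=0)
t=6: δ = [7.558e-08, 4.479e-08, 7.558e-08, 1.008e-07]  ψ = [3, 0, 1, 0]  (obs o_6=1)
backtrack: best end state = 3; path = [1, 2, 0, 1, 2, 0, 3]

path = [1, 2, 0, 1, 2, 0, 3]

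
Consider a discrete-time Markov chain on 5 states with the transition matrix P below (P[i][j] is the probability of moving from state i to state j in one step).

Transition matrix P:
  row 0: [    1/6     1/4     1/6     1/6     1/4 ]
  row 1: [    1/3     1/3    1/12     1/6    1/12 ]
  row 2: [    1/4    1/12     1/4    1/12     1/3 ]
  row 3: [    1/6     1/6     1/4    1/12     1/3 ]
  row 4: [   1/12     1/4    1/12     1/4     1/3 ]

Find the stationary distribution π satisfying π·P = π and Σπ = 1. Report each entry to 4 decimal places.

Balance equations π_j = Σ_i π_i·P[i][j]:
  π_0 = 1/6·π_0 + 1/3·π_1 + 1/4·π_2 + 1/6·π_3 + 1/12·π_4
  π_1 = 1/4·π_0 + 1/3·π_1 + 1/12·π_2 + 1/6·π_3 + 1/4·π_4
  π_2 = 1/6·π_0 + 1/12·π_1 + 1/4·π_2 + 1/4·π_3 + 1/12·π_4
  π_3 = 1/6·π_0 + 1/6·π_1 + 1/12·π_2 + 1/12·π_3 + 1/4·π_4
  normalize: π_0 + π_1 + π_2 + π_3 + π_4 = 1
Solving the linear system gives exactly π = [1684/8587, 1978/8587, 2611/17174, 1392/8587, 4455/17174].

π = [0.1961, 0.2303, 0.1520, 0.1621, 0.2594]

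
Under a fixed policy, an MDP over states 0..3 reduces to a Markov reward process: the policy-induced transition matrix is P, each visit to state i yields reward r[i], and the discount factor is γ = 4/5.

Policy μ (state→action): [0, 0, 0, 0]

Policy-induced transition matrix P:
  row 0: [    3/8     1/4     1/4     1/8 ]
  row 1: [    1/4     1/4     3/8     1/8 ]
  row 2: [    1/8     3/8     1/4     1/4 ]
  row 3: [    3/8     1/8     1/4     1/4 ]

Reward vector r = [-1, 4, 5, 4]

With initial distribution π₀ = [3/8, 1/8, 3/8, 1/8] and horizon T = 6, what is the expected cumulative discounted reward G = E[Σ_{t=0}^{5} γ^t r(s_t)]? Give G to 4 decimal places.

G = 10.3725

t=0: π = [0.3750, 0.1250, 0.3750, 0.1250], E[r] = 2.5000, γ^t·E[r] = 2.500000, running G = 2.500000
t=1: π = [0.2656, 0.2813, 0.2656, 0.1875], E[r] = 2.9375, γ^t·E[r] = 2.350000, running G = 4.850000
t=2: π = [0.2734, 0.2598, 0.2852, 0.1816], E[r] = 2.9180, γ^t·E[r] = 1.867500, running G = 6.717500
t=3: π = [0.2712, 0.2629, 0.2825, 0.1833], E[r] = 2.9263, γ^t·E[r] = 1.498250, running G = 8.215750
t=4: π = [0.2715, 0.2624, 0.2829, 0.1832], E[r] = 2.9253, γ^t·E[r] = 1.198200, running G = 9.413950
t=5: π = [0.2715, 0.2625, 0.2828, 0.1833], E[r] = 2.9254, γ^t·E[r] = 0.958588, running G = 10.372538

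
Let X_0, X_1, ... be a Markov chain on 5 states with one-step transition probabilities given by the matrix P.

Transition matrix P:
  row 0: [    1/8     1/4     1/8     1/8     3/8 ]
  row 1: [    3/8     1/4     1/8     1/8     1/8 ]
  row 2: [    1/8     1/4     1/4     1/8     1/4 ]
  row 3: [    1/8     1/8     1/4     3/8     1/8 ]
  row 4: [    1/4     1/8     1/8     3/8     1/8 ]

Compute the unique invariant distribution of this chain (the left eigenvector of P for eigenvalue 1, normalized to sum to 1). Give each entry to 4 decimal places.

Balance equations π_j = Σ_i π_i·P[i][j]:
  π_0 = 1/8·π_0 + 3/8·π_1 + 1/8·π_2 + 1/8·π_3 + 1/4·π_4
  π_1 = 1/4·π_0 + 1/4·π_1 + 1/4·π_2 + 1/8·π_3 + 1/8·π_4
  π_2 = 1/8·π_0 + 1/8·π_1 + 1/4·π_2 + 1/4·π_3 + 1/8·π_4
  π_3 = 1/8·π_0 + 1/8·π_1 + 1/8·π_2 + 3/8·π_3 + 3/8·π_4
  normalize: π_0 + π_1 + π_2 + π_3 + π_4 = 1
Solving the linear system gives exactly π = [693/3488, 685/3488, 307/1744, 405/1744, 343/1744].

π = [0.1987, 0.1964, 0.1760, 0.2322, 0.1967]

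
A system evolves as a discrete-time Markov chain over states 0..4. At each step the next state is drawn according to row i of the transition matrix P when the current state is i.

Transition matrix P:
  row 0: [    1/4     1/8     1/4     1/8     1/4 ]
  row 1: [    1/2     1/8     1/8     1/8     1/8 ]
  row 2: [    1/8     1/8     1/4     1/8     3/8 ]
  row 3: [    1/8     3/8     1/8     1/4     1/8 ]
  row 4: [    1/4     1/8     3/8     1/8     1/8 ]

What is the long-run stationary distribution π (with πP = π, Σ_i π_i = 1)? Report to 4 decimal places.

Balance equations π_j = Σ_i π_i·P[i][j]:
  π_0 = 1/4·π_0 + 1/2·π_1 + 1/8·π_2 + 1/8·π_3 + 1/4·π_4
  π_1 = 1/8·π_0 + 1/8·π_1 + 1/8·π_2 + 3/8·π_3 + 1/8·π_4
  π_2 = 1/4·π_0 + 1/8·π_1 + 1/4·π_2 + 1/8·π_3 + 3/8·π_4
  π_3 = 1/8·π_0 + 1/8·π_1 + 1/8·π_2 + 1/4·π_3 + 1/8·π_4
  normalize: π_0 + π_1 + π_2 + π_3 + π_4 = 1
Solving the linear system gives exactly π = [241/994, 9/56, 475/1988, 1/7, 855/3976].

π = [0.2425, 0.1607, 0.2389, 0.1429, 0.2150]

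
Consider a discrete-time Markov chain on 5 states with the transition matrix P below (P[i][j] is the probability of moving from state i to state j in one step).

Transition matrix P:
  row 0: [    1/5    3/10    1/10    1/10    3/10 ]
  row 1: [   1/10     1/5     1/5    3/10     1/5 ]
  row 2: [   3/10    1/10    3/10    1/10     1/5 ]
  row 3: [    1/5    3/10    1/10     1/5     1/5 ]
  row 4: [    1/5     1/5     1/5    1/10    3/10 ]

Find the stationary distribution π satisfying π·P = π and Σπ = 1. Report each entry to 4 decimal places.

Balance equations π_j = Σ_i π_i·P[i][j]:
  π_0 = 1/5·π_0 + 1/10·π_1 + 3/10·π_2 + 1/5·π_3 + 1/5·π_4
  π_1 = 3/10·π_0 + 1/5·π_1 + 1/10·π_2 + 3/10·π_3 + 1/5·π_4
  π_2 = 1/10·π_0 + 1/5·π_1 + 3/10·π_2 + 1/10·π_3 + 1/5·π_4
  π_3 = 1/10·π_0 + 3/10·π_1 + 1/10·π_2 + 1/5·π_3 + 1/10·π_4
  normalize: π_0 + π_1 + π_2 + π_3 + π_4 = 1
Solving the linear system gives exactly π = [397/2020, 439/2020, 369/2020, 161/1010, 493/2020].

π = [0.1965, 0.2173, 0.1827, 0.1594, 0.2441]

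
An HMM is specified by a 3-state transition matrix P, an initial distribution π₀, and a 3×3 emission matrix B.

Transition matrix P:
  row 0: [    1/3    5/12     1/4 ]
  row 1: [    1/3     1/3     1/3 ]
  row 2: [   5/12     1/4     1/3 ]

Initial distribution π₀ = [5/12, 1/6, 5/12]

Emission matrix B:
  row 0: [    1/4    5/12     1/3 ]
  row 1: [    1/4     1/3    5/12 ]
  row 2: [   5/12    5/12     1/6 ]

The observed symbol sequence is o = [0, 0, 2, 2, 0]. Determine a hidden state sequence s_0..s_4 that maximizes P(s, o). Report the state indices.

t=0: δ = [1.042e-01, 4.167e-02, 1.736e-01]  (obs o_0=0)
t=1: δ = [1.808e-02, 1.085e-02, 2.411e-02]  ψ = [2, 0, 2]  (obs o_1=0)
t=2: δ = [3.349e-03, 3.140e-03, 1.340e-03]  ψ = [2, 0, 2]  (obs o_2=2)
t=3: δ = [3.721e-04, 5.814e-04, 1.744e-04]  ψ = [0, 0, 1]  (obs o_3=2)
t=4: δ = [4.845e-05, 4.845e-05, 8.075e-05]  ψ = [1, 1, 1]  (obs o_4=0)
backtrack: best end state = 2; path = [2, 2, 0, 1, 2]

path = [2, 2, 0, 1, 2]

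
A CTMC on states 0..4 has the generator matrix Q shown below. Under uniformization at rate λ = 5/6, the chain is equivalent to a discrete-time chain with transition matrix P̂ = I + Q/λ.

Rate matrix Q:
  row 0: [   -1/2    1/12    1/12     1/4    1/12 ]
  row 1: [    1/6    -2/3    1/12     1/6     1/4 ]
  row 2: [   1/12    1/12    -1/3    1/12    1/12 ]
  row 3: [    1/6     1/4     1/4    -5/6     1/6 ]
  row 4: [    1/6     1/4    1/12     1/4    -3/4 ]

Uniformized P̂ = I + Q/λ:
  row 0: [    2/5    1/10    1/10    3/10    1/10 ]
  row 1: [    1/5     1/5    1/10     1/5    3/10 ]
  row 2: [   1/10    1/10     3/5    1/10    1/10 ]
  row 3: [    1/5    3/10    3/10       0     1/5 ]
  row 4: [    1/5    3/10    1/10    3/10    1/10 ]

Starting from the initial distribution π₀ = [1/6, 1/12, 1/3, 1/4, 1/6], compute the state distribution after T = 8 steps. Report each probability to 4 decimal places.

t=0: π = [0.1667, 0.0833, 0.3333, 0.2500, 0.1667]
t=1: π = [0.2000, 0.1917, 0.3167, 0.1500, 0.1417]
t=2: π = [0.2083, 0.1775, 0.2883, 0.1725, 0.1533]
t=3: π = [0.2128, 0.1829, 0.2787, 0.1728, 0.1528]
t=4: π = [0.2147, 0.1834, 0.2739, 0.1741, 0.1539]
t=5: π = [0.2156, 0.1839, 0.2718, 0.1746, 0.1541]
t=6: π = [0.2159, 0.1841, 0.2708, 0.1749, 0.1543]
t=7: π = [0.2161, 0.1842, 0.2704, 0.1750, 0.1543]
t=8: π = [0.2162, 0.1843, 0.2702, 0.1750, 0.1543]

π = [0.2162, 0.1843, 0.2702, 0.1750, 0.1543]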